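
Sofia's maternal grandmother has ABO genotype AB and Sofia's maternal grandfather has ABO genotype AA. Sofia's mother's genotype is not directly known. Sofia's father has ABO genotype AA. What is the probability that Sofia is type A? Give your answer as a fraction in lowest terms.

3/4

Sofia's mother's ABO genotype from AB × AA: 1/2 AA, 1/2 AB.
Crossing each possibility with the father AA and summing P(type A): 1/2·1 + 1/2·1/2 = 3/4.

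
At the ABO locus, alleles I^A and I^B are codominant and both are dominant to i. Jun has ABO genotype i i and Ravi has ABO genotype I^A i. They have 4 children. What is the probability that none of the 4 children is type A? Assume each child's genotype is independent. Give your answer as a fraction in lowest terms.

ABO cross i i × I^A i → 1/2 O, 1/2 A.
So P(type A) = 1/2 per child.
P(not type A) = 1/2 for one child; (1/2)^4 = 1/16.

1/16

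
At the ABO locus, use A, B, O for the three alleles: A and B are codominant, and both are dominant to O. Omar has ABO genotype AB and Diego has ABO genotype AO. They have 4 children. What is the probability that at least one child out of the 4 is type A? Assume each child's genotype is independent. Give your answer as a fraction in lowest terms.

15/16

ABO cross AB × AO → 1/2 A, 1/4 B, 1/4 AB.
So P(type A) = 1/2 per child.
P(none) = (1/2)^4 = 1/16; P(at least one) = 1 − 1/16 = 15/16.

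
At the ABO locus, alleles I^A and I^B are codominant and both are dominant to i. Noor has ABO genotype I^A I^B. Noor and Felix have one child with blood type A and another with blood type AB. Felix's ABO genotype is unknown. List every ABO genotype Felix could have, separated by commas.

I^A I^A, I^A I^B, I^A i, I^B i

For each candidate genotype of Felix, check whether crossing it with I^A I^B can produce every observed child phenotype.
  I^A I^A → possible child types {A, AB} ✓
  I^A I^B → possible child types {A, B, AB} ✓
  I^A i → possible child types {A, B, AB} ✓
  I^B I^B → possible child types {B, AB} ✗
  I^B i → possible child types {A, B, AB} ✓
  i i → possible child types {A, B} ✗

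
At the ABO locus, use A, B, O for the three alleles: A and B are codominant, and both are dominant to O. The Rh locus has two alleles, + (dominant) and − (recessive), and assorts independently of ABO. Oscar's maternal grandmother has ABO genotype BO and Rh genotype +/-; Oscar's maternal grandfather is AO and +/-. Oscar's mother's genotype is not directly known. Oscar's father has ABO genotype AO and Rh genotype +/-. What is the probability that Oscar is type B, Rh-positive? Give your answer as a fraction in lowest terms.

Oscar's mother's ABO genotype from BO × AO: 1/4 AB, 1/4 AO, 1/4 BO, 1/4 OO.
Crossing each possibility with the father AO and summing P(type B): 1/4·1/4 + 1/4·0 + 1/4·1/4 + 1/4·0 = 1/8.
Similarly for Rh via the mother's Rh distribution: P(Rh+) = 3/4.
Independent loci: 1/8 × 3/4 = 3/32.

3/32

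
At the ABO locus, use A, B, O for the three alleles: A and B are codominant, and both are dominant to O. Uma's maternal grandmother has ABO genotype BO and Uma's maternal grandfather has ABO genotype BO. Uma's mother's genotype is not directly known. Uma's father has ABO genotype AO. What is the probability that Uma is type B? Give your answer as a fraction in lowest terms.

Uma's mother's ABO genotype from BO × BO: 1/4 BB, 1/2 BO, 1/4 OO.
Crossing each possibility with the father AO and summing P(type B): 1/4·1/2 + 1/2·1/4 + 1/4·0 = 1/4.

1/4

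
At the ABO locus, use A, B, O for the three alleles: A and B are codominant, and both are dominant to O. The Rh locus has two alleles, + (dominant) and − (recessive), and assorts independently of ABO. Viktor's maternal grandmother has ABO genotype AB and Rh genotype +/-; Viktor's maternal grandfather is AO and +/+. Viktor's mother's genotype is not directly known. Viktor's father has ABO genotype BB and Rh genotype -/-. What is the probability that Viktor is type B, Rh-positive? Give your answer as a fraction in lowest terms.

Viktor's mother's ABO genotype from AB × AO: 1/4 AA, 1/4 AB, 1/4 AO, 1/4 BO.
Crossing each possibility with the father BB and summing P(type B): 1/4·0 + 1/4·1/2 + 1/4·1/2 + 1/4·1 = 1/2.
Similarly for Rh via the mother's Rh distribution: P(Rh+) = 3/4.
Independent loci: 1/2 × 3/4 = 3/8.

3/8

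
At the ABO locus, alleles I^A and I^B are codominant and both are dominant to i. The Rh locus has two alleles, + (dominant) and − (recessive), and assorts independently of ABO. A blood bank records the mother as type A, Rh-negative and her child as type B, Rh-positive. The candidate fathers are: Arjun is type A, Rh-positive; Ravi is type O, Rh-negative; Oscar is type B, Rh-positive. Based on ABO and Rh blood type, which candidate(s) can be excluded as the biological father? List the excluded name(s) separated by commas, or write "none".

A candidate is excluded only if no genotype consistent with his phenotype could produce a type B, Rh-positive child with a type A, Rh-negative mother.
Arjun (type A, Rh+): no genotype consistent with that phenotype can produce a type-B Rh+ child with a type-A mother.
Ravi (type O, Rh-): no genotype consistent with that phenotype can produce a type-B Rh+ child with a type-A mother.

Arjun, Ravi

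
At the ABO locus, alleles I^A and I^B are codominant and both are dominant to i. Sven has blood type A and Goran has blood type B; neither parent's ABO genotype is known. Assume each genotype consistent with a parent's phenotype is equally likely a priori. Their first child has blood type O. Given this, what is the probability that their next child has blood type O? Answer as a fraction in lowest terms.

Possible genotypes: Sven ∈ {I^A I^A, I^A i}; Goran ∈ {I^B I^B, I^B i}.
Weight each parental genotype pair by prior × P(type-O child):
  I^A i × I^B i: posterior weight 1; P(next child type O) = 1/4.
Weighted sum = 1/4.

1/4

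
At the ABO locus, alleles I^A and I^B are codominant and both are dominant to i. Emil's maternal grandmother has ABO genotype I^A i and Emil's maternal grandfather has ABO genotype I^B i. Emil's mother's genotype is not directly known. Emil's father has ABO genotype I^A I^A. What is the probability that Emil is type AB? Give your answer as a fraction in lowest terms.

Emil's mother's ABO genotype from I^A i × I^B i: 1/4 I^A I^B, 1/4 I^A i, 1/4 I^B i, 1/4 i i.
Crossing each possibility with the father I^A I^A and summing P(type AB): 1/4·1/2 + 1/4·0 + 1/4·1/2 + 1/4·0 = 1/4.

1/4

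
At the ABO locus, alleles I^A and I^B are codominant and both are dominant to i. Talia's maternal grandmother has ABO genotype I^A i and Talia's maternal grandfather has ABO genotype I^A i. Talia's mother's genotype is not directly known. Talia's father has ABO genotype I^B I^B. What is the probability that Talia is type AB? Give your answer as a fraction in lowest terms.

1/2

Talia's mother's ABO genotype from I^A i × I^A i: 1/4 I^A I^A, 1/2 I^A i, 1/4 i i.
Crossing each possibility with the father I^B I^B and summing P(type AB): 1/4·1 + 1/2·1/2 + 1/4·0 = 1/2.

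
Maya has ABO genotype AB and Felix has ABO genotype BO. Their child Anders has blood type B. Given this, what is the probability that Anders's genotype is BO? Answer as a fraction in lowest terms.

Cross AB × BO → 1/4 AB, 1/4 AO, 1/4 BB, 1/4 BO.
Type-B genotypes among offspring: BB (1/4), BO (1/4); total 1/2.
P(BO | type B) = (1/4) / (1/2) = 1/2.

1/2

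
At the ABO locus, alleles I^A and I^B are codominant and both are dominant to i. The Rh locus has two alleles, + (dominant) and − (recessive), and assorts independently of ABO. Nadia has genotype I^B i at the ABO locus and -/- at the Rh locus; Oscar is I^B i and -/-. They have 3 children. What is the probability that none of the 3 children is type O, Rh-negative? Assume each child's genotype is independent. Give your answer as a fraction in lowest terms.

ABO cross I^B i × I^B i → 1/4 O, 3/4 B.
Rh cross -/- × -/- → 1 Rh-; so P(type O, Rh-negative) = 1/4 × 1 = 1/4 per child.
P(not type O, Rh-negative) = 3/4 for one child; (3/4)^3 = 27/64.

27/64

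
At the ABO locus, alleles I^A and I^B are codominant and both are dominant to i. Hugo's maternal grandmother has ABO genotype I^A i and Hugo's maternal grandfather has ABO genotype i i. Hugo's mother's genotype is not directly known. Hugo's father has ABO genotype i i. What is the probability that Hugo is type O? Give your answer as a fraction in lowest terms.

Hugo's mother's ABO genotype from I^A i × i i: 1/2 I^A i, 1/2 i i.
Crossing each possibility with the father i i and summing P(type O): 1/2·1/2 + 1/2·1 = 3/4.

3/4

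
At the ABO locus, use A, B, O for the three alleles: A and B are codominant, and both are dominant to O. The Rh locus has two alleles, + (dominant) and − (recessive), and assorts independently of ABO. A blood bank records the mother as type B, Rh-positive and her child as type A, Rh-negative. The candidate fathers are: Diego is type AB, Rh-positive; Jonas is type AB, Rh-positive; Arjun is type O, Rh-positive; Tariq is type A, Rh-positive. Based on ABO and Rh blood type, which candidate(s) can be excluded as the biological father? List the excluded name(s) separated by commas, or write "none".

Arjun

A candidate is excluded only if no genotype consistent with his phenotype could produce a type A, Rh-negative child with a type B, Rh-positive mother.
Arjun (type O, Rh+): no genotype consistent with that phenotype can produce a type-A Rh- child with a type-B mother.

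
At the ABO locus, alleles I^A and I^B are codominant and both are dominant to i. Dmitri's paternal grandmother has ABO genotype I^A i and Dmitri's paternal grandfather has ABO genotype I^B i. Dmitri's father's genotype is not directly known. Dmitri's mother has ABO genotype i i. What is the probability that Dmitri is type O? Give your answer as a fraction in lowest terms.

Dmitri's father's ABO genotype from I^A i × I^B i: 1/4 I^A I^B, 1/4 I^A i, 1/4 I^B i, 1/4 i i.
Crossing each possibility with the mother i i and summing P(type O): 1/4·0 + 1/4·1/2 + 1/4·1/2 + 1/4·1 = 1/2.

1/2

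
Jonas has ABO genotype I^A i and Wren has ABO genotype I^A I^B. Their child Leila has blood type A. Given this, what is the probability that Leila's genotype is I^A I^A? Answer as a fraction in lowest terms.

1/2

Cross I^A i × I^A I^B → 1/4 I^A I^A, 1/4 I^A I^B, 1/4 I^A i, 1/4 I^B i.
Type-A genotypes among offspring: I^A I^A (1/4), I^A i (1/4); total 1/2.
P(I^A I^A | type A) = (1/4) / (1/2) = 1/2.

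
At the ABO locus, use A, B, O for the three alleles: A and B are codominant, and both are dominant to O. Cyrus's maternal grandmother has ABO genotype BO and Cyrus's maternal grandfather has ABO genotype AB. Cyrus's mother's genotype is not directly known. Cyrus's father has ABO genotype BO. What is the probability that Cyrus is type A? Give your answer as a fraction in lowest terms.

1/8

Cyrus's mother's ABO genotype from BO × AB: 1/4 AB, 1/4 AO, 1/4 BB, 1/4 BO.
Crossing each possibility with the father BO and summing P(type A): 1/4·1/4 + 1/4·1/4 + 1/4·0 + 1/4·0 = 1/8.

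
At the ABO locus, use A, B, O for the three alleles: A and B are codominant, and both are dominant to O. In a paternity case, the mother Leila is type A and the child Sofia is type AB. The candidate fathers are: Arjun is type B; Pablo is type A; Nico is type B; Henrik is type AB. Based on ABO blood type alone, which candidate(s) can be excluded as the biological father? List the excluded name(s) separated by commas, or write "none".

A candidate is excluded only if no genotype consistent with his phenotype could produce a type AB child with a type A mother.
Pablo (type A): no genotype consistent with that phenotype can produce a type-AB child with a type-A mother.

Pablo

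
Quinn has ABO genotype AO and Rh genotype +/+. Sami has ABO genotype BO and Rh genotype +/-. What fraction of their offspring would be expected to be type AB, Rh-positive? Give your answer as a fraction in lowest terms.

ABO cross AO × BO → offspring phenotypes: 1/4 O, 1/4 A, 1/4 B, 1/4 AB.
Rh cross +/+ × +/- → 1 Rh+.
Independent loci: P(type AB, Rh-positive) = 1/4 × 1 = 1/4.

1/4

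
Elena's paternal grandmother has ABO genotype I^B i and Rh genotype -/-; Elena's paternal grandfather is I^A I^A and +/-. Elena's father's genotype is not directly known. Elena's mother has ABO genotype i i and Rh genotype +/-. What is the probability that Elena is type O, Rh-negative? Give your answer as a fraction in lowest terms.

Elena's father's ABO genotype from I^B i × I^A I^A: 1/2 I^A I^B, 1/2 I^A i.
Crossing each possibility with the mother i i and summing P(type O): 1/2·0 + 1/2·1/2 = 1/4.
Similarly for Rh via the father's Rh distribution: P(Rh-) = 3/8.
Independent loci: 1/4 × 3/8 = 3/32.

3/32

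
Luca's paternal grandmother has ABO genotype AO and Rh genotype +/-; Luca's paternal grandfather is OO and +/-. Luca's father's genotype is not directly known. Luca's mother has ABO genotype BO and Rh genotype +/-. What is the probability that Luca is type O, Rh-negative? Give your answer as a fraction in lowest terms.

Luca's father's ABO genotype from AO × OO: 1/2 AO, 1/2 OO.
Crossing each possibility with the mother BO and summing P(type O): 1/2·1/4 + 1/2·1/2 = 3/8.
Similarly for Rh via the father's Rh distribution: P(Rh-) = 1/4.
Independent loci: 3/8 × 1/4 = 3/32.

3/32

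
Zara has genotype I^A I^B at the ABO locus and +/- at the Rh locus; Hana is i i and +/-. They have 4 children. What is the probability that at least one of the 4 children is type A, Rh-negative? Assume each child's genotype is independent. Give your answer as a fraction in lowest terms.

ABO cross I^A I^B × i i → 1/2 A, 1/2 B.
Rh cross +/- × +/- → 3/4 Rh+, 1/4 Rh-; so P(type A, Rh-negative) = 1/2 × 1/4 = 1/8 per child.
P(none) = (7/8)^4 = 2401/4096; P(at least one) = 1 − 2401/4096 = 1695/4096.

1695/4096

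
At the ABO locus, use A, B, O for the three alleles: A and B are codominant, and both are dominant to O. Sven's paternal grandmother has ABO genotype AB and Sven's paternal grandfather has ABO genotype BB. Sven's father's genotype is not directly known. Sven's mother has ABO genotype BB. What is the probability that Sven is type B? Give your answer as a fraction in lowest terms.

Sven's father's ABO genotype from AB × BB: 1/2 AB, 1/2 BB.
Crossing each possibility with the mother BB and summing P(type B): 1/2·1/2 + 1/2·1 = 3/4.

3/4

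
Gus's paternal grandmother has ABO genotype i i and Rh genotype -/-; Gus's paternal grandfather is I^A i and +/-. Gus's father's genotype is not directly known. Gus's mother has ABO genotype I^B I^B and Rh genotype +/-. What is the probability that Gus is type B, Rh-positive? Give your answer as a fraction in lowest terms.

Gus's father's ABO genotype from i i × I^A i: 1/2 I^A i, 1/2 i i.
Crossing each possibility with the mother I^B I^B and summing P(type B): 1/2·1/2 + 1/2·1 = 3/4.
Similarly for Rh via the father's Rh distribution: P(Rh+) = 5/8.
Independent loci: 3/4 × 5/8 = 15/32.

15/32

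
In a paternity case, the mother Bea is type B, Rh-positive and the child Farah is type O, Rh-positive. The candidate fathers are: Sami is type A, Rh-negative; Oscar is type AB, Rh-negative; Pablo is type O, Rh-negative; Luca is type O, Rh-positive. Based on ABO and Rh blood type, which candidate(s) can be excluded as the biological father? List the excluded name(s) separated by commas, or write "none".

Oscar

A candidate is excluded only if no genotype consistent with his phenotype could produce a type O, Rh-positive child with a type B, Rh-positive mother.
Oscar (type AB, Rh-): no genotype consistent with that phenotype can produce a type-O Rh+ child with a type-B mother.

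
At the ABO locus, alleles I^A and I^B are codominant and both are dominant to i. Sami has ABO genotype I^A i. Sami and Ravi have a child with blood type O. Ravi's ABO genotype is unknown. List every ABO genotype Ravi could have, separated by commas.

For each candidate genotype of Ravi, check whether crossing it with I^A i can produce every observed child phenotype.
  I^A I^A → possible child types {A} ✗
  I^A I^B → possible child types {A, B, AB} ✗
  I^A i → possible child types {O, A} ✓
  I^B I^B → possible child types {B, AB} ✗
  I^B i → possible child types {O, A, B, AB} ✓
  i i → possible child types {O, A} ✓

I^A i, I^B i, i i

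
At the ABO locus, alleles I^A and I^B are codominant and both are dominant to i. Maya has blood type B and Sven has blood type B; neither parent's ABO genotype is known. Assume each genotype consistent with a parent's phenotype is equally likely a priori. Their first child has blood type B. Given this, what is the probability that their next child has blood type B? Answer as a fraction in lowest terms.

Possible genotypes: Maya ∈ {I^B I^B, I^B i}; Sven ∈ {I^B I^B, I^B i}.
Weight each parental genotype pair by prior × P(type-B child):
  I^B I^B × I^B I^B: posterior weight 4/15; P(next child type B) = 1.
  I^B I^B × I^B i: posterior weight 4/15; P(next child type B) = 1.
  I^B i × I^B I^B: posterior weight 4/15; P(next child type B) = 1.
  I^B i × I^B i: posterior weight 1/5; P(next child type B) = 3/4.
Weighted sum = 19/20.

19/20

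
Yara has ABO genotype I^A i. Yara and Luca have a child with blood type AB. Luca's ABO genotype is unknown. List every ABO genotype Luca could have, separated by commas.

For each candidate genotype of Luca, check whether crossing it with I^A i can produce every observed child phenotype.
  I^A I^A → possible child types {A} ✗
  I^A I^B → possible child types {A, B, AB} ✓
  I^A i → possible child types {O, A} ✗
  I^B I^B → possible child types {B, AB} ✓
  I^B i → possible child types {O, A, B, AB} ✓
  i i → possible child types {O, A} ✗

I^A I^B, I^B I^B, I^B i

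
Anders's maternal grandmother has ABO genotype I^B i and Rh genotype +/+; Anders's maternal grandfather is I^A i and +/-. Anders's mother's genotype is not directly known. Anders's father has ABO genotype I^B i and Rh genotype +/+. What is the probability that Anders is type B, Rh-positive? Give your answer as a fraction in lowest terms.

Anders's mother's ABO genotype from I^B i × I^A i: 1/4 I^A I^B, 1/4 I^A i, 1/4 I^B i, 1/4 i i.
Crossing each possibility with the father I^B i and summing P(type B): 1/4·1/2 + 1/4·1/4 + 1/4·3/4 + 1/4·1/2 = 1/2.
Similarly for Rh via the mother's Rh distribution: P(Rh+) = 1.
Independent loci: 1/2 × 1 = 1/2.

1/2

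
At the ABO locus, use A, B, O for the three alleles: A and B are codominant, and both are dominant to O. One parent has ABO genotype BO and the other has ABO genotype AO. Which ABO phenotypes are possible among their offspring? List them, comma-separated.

Gametes from BO × AO give offspring ABO genotypes AB, AO, BO, OO, i.e. phenotypes O, A, B, AB.

O, A, B, AB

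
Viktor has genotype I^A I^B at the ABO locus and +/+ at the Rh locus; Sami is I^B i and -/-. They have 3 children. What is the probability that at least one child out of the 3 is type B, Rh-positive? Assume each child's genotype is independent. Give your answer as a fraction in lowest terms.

7/8

ABO cross I^A I^B × I^B i → 1/4 A, 1/2 B, 1/4 AB.
Rh cross +/+ × -/- → 1 Rh+; so P(type B, Rh-positive) = 1/2 × 1 = 1/2 per child.
P(none) = (1/2)^3 = 1/8; P(at least one) = 1 − 1/8 = 7/8.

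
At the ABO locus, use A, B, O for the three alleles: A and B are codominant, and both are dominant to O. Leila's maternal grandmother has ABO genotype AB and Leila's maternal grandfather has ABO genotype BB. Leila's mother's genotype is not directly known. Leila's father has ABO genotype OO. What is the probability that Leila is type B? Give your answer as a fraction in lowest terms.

Leila's mother's ABO genotype from AB × BB: 1/2 AB, 1/2 BB.
Crossing each possibility with the father OO and summing P(type B): 1/2·1/2 + 1/2·1 = 3/4.

3/4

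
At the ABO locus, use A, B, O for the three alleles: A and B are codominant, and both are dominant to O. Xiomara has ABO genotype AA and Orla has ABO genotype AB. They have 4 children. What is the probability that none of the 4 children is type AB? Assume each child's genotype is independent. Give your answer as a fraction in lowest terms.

ABO cross AA × AB → 1/2 A, 1/2 AB.
So P(type AB) = 1/2 per child.
P(not type AB) = 1/2 for one child; (1/2)^4 = 1/16.

1/16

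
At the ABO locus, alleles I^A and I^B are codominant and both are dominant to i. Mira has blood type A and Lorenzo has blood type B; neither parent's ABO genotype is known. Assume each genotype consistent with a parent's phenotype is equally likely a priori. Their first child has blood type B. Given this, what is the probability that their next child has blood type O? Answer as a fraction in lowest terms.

1/12

Possible genotypes: Mira ∈ {I^A I^A, I^A i}; Lorenzo ∈ {I^B I^B, I^B i}.
Weight each parental genotype pair by prior × P(type-B child):
  I^A i × I^B I^B: posterior weight 2/3; P(next child type O) = 0.
  I^A i × I^B i: posterior weight 1/3; P(next child type O) = 1/4.
Weighted sum = 1/12.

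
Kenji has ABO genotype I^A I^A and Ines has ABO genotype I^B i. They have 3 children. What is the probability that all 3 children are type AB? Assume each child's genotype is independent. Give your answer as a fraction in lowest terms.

1/8

ABO cross I^A I^A × I^B i → 1/2 A, 1/2 AB.
So P(type AB) = 1/2 per child.
All 3 independent: (1/2)^3 = 1/8.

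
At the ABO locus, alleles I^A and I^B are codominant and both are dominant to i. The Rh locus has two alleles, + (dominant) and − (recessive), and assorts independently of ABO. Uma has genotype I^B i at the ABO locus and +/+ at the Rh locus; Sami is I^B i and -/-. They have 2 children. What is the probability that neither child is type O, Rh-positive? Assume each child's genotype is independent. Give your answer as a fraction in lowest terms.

ABO cross I^B i × I^B i → 1/4 O, 3/4 B.
Rh cross +/+ × -/- → 1 Rh+; so P(type O, Rh-positive) = 1/4 × 1 = 1/4 per child.
P(not type O, Rh-positive) = 3/4 for one child; (3/4)^2 = 9/16.

9/16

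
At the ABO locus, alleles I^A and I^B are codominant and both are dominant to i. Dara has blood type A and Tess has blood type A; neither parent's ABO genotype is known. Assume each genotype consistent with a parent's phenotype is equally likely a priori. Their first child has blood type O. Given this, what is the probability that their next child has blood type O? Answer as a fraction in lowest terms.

1/4

Possible genotypes: Dara ∈ {I^A I^A, I^A i}; Tess ∈ {I^A I^A, I^A i}.
Weight each parental genotype pair by prior × P(type-O child):
  I^A i × I^A i: posterior weight 1; P(next child type O) = 1/4.
Weighted sum = 1/4.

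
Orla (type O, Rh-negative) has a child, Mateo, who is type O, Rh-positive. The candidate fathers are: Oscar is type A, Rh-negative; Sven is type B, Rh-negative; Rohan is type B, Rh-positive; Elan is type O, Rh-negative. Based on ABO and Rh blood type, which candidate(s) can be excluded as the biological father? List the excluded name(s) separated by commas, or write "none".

A candidate is excluded only if no genotype consistent with his phenotype could produce a type O, Rh-positive child with a type O, Rh-negative mother.
Oscar (type A, Rh-): no genotype consistent with that phenotype can produce a type-O Rh+ child with a type-O mother.
Sven (type B, Rh-): no genotype consistent with that phenotype can produce a type-O Rh+ child with a type-O mother.
Elan (type O, Rh-): no genotype consistent with that phenotype can produce a type-O Rh+ child with a type-O mother.

Oscar, Sven, Elan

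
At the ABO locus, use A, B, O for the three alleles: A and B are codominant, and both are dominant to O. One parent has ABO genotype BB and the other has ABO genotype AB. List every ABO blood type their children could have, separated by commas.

B, AB

Gametes from BB × AB give offspring ABO genotypes AB, BB, i.e. phenotypes B, AB.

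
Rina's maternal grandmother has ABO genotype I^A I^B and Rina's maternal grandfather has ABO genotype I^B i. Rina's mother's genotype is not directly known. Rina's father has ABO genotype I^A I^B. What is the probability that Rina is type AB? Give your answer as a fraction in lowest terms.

3/8

Rina's mother's ABO genotype from I^A I^B × I^B i: 1/4 I^A I^B, 1/4 I^A i, 1/4 I^B I^B, 1/4 I^B i.
Crossing each possibility with the father I^A I^B and summing P(type AB): 1/4·1/2 + 1/4·1/4 + 1/4·1/2 + 1/4·1/4 = 3/8.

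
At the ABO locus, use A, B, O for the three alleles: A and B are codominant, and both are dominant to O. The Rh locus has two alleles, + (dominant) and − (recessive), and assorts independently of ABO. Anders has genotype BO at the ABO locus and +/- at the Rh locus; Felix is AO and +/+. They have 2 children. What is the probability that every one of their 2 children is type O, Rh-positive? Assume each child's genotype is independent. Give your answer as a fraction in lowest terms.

1/16

ABO cross BO × AO → 1/4 O, 1/4 A, 1/4 B, 1/4 AB.
Rh cross +/- × +/+ → 1 Rh+; so P(type O, Rh-positive) = 1/4 × 1 = 1/4 per child.
All 2 independent: (1/4)^2 = 1/16.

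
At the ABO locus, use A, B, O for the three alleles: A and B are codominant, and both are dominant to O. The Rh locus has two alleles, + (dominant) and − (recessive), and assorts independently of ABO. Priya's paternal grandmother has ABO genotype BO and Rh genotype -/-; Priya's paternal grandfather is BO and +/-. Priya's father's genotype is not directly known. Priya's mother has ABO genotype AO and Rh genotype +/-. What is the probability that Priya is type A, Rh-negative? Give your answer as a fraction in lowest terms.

Priya's father's ABO genotype from BO × BO: 1/4 BB, 1/2 BO, 1/4 OO.
Crossing each possibility with the mother AO and summing P(type A): 1/4·0 + 1/2·1/4 + 1/4·1/2 = 1/4.
Similarly for Rh via the father's Rh distribution: P(Rh-) = 3/8.
Independent loci: 1/4 × 3/8 = 3/32.

3/32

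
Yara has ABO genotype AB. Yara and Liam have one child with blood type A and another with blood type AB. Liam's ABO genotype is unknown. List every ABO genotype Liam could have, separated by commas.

For each candidate genotype of Liam, check whether crossing it with AB can produce every observed child phenotype.
  AA → possible child types {A, AB} ✓
  AB → possible child types {A, B, AB} ✓
  AO → possible child types {A, B, AB} ✓
  BB → possible child types {B, AB} ✗
  BO → possible child types {A, B, AB} ✓
  OO → possible child types {A, B} ✗

AA, AB, AO, BO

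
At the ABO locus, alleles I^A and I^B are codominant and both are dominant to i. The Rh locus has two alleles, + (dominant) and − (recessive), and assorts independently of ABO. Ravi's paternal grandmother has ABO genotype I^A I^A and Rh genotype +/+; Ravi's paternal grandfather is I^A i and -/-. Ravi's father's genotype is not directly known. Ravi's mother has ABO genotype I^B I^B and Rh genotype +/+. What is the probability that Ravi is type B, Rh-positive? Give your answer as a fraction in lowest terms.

Ravi's father's ABO genotype from I^A I^A × I^A i: 1/2 I^A I^A, 1/2 I^A i.
Crossing each possibility with the mother I^B I^B and summing P(type B): 1/2·0 + 1/2·1/2 = 1/4.
Similarly for Rh via the father's Rh distribution: P(Rh+) = 1.
Independent loci: 1/4 × 1 = 1/4.

1/4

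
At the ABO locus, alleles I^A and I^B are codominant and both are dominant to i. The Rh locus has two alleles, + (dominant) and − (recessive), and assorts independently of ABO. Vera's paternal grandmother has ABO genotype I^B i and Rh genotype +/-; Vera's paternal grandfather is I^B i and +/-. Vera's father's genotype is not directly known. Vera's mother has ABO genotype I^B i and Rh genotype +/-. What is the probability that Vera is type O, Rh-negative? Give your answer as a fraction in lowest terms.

Vera's father's ABO genotype from I^B i × I^B i: 1/4 I^B I^B, 1/2 I^B i, 1/4 i i.
Crossing each possibility with the mother I^B i and summing P(type O): 1/4·0 + 1/2·1/4 + 1/4·1/2 = 1/4.
Similarly for Rh via the father's Rh distribution: P(Rh-) = 1/4.
Independent loci: 1/4 × 1/4 = 1/16.

1/16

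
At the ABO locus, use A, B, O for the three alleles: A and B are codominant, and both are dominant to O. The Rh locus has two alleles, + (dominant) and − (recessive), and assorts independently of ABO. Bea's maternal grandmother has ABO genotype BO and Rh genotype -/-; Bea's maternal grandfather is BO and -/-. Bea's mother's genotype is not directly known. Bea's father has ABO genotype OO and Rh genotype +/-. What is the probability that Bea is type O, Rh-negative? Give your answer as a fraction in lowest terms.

Bea's mother's ABO genotype from BO × BO: 1/4 BB, 1/2 BO, 1/4 OO.
Crossing each possibility with the father OO and summing P(type O): 1/4·0 + 1/2·1/2 + 1/4·1 = 1/2.
Similarly for Rh via the mother's Rh distribution: P(Rh-) = 1/2.
Independent loci: 1/2 × 1/2 = 1/4.

1/4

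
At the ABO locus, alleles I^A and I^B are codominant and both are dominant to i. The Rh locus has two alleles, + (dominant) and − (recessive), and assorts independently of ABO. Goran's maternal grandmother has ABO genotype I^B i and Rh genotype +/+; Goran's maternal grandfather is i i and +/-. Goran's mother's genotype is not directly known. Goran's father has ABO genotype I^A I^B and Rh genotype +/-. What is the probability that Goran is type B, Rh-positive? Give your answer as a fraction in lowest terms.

Goran's mother's ABO genotype from I^B i × i i: 1/2 I^B i, 1/2 i i.
Crossing each possibility with the father I^A I^B and summing P(type B): 1/2·1/2 + 1/2·1/2 = 1/2.
Similarly for Rh via the mother's Rh distribution: P(Rh+) = 7/8.
Independent loci: 1/2 × 7/8 = 7/16.

7/16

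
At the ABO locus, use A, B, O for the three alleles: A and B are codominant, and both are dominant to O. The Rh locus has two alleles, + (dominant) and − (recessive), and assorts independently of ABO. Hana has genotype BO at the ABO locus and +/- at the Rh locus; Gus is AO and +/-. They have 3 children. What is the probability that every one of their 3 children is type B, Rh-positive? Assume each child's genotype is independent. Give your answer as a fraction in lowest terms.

ABO cross BO × AO → 1/4 O, 1/4 A, 1/4 B, 1/4 AB.
Rh cross +/- × +/- → 3/4 Rh+, 1/4 Rh-; so P(type B, Rh-positive) = 1/4 × 3/4 = 3/16 per child.
All 3 independent: (3/16)^3 = 27/4096.

27/4096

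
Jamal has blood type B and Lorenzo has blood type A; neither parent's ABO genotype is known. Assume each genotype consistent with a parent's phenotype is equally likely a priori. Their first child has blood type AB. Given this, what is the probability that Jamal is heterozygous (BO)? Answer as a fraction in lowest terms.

Possible genotypes: Jamal ∈ {BB, BO}; Lorenzo ∈ {AA, AO}.
Weight each parental genotype pair by prior × P(type-AB child):
  BB × AA: posterior weight 4/9.
  BB × AO: posterior weight 2/9.
  BO × AA: posterior weight 2/9.
  BO × AO: posterior weight 1/9.
Sum the posterior weight over pairs where Jamal is BO: 1/3.

1/3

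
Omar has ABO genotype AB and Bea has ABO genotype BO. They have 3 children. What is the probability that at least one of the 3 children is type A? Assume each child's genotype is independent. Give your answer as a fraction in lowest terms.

37/64

ABO cross AB × BO → 1/4 A, 1/2 B, 1/4 AB.
So P(type A) = 1/4 per child.
P(none) = (3/4)^3 = 27/64; P(at least one) = 1 − 27/64 = 37/64.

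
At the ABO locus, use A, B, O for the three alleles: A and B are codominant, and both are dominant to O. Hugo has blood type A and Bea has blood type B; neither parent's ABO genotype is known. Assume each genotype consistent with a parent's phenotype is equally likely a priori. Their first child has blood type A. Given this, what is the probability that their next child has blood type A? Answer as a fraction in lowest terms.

Possible genotypes: Hugo ∈ {AA, AO}; Bea ∈ {BB, BO}.
Weight each parental genotype pair by prior × P(type-A child):
  AA × BO: posterior weight 2/3; P(next child type A) = 1/2.
  AO × BO: posterior weight 1/3; P(next child type A) = 1/4.
Weighted sum = 5/12.

5/12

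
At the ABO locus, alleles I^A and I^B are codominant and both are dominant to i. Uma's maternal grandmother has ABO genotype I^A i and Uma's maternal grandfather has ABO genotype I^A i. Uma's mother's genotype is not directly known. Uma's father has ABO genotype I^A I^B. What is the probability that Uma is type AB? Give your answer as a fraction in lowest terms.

1/4

Uma's mother's ABO genotype from I^A i × I^A i: 1/4 I^A I^A, 1/2 I^A i, 1/4 i i.
Crossing each possibility with the father I^A I^B and summing P(type AB): 1/4·1/2 + 1/2·1/4 + 1/4·0 = 1/4.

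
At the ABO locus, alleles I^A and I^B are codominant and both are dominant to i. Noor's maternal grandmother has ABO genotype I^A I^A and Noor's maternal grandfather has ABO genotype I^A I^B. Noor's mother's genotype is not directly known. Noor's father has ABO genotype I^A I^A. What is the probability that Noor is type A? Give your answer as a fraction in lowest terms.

3/4

Noor's mother's ABO genotype from I^A I^A × I^A I^B: 1/2 I^A I^A, 1/2 I^A I^B.
Crossing each possibility with the father I^A I^A and summing P(type A): 1/2·1 + 1/2·1/2 = 3/4.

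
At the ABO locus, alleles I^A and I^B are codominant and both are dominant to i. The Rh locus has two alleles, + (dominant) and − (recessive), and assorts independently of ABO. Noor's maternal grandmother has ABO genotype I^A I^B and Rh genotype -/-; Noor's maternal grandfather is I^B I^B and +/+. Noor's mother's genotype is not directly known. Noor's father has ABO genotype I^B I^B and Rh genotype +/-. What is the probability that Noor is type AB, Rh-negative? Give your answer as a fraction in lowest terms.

Noor's mother's ABO genotype from I^A I^B × I^B I^B: 1/2 I^A I^B, 1/2 I^B I^B.
Crossing each possibility with the father I^B I^B and summing P(type AB): 1/2·1/2 + 1/2·0 = 1/4.
Similarly for Rh via the mother's Rh distribution: P(Rh-) = 1/4.
Independent loci: 1/4 × 1/4 = 1/16.

1/16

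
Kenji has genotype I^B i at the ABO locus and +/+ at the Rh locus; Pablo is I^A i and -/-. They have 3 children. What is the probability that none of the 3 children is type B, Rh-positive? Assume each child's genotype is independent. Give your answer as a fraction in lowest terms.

27/64

ABO cross I^B i × I^A i → 1/4 O, 1/4 A, 1/4 B, 1/4 AB.
Rh cross +/+ × -/- → 1 Rh+; so P(type B, Rh-positive) = 1/4 × 1 = 1/4 per child.
P(not type B, Rh-positive) = 3/4 for one child; (3/4)^3 = 27/64.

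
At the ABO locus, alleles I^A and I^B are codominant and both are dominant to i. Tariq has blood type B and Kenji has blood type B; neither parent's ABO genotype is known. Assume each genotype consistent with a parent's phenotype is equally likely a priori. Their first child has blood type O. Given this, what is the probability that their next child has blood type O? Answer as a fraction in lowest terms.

1/4

Possible genotypes: Tariq ∈ {I^B I^B, I^B i}; Kenji ∈ {I^B I^B, I^B i}.
Weight each parental genotype pair by prior × P(type-O child):
  I^B i × I^B i: posterior weight 1; P(next child type O) = 1/4.
Weighted sum = 1/4.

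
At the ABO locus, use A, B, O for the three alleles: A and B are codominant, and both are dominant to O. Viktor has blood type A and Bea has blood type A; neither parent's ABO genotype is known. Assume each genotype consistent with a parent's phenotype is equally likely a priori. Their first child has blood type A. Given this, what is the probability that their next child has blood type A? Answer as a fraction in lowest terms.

19/20

Possible genotypes: Viktor ∈ {AA, AO}; Bea ∈ {AA, AO}.
Weight each parental genotype pair by prior × P(type-A child):
  AA × AA: posterior weight 4/15; P(next child type A) = 1.
  AA × AO: posterior weight 4/15; P(next child type A) = 1.
  AO × AA: posterior weight 4/15; P(next child type A) = 1.
  AO × AO: posterior weight 1/5; P(next child type A) = 3/4.
Weighted sum = 19/20.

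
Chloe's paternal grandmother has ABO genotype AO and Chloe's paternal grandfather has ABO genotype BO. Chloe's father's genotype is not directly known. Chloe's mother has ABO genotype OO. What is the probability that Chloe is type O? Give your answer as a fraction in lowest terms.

Chloe's father's ABO genotype from AO × BO: 1/4 AB, 1/4 AO, 1/4 BO, 1/4 OO.
Crossing each possibility with the mother OO and summing P(type O): 1/4·0 + 1/4·1/2 + 1/4·1/2 + 1/4·1 = 1/2.

1/2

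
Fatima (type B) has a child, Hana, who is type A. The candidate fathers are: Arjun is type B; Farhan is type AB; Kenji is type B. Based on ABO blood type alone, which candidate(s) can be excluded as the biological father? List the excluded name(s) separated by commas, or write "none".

A candidate is excluded only if no genotype consistent with his phenotype could produce a type A child with a type B mother.
Arjun (type B): no genotype consistent with that phenotype can produce a type-A child with a type-B mother.
Kenji (type B): no genotype consistent with that phenotype can produce a type-A child with a type-B mother.

Arjun, Kenji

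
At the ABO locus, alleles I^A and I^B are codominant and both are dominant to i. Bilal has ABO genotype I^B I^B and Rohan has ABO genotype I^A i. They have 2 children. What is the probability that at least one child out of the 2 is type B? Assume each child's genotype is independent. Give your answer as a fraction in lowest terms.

3/4

ABO cross I^B I^B × I^A i → 1/2 B, 1/2 AB.
So P(type B) = 1/2 per child.
P(none) = (1/2)^2 = 1/4; P(at least one) = 1 − 1/4 = 3/4.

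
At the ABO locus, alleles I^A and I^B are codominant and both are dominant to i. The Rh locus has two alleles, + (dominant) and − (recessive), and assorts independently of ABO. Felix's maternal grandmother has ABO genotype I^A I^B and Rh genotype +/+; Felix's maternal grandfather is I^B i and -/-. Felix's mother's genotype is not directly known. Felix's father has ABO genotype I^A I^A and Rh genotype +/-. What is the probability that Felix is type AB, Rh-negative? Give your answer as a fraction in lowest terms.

1/8

Felix's mother's ABO genotype from I^A I^B × I^B i: 1/4 I^A I^B, 1/4 I^A i, 1/4 I^B I^B, 1/4 I^B i.
Crossing each possibility with the father I^A I^A and summing P(type AB): 1/4·1/2 + 1/4·0 + 1/4·1 + 1/4·1/2 = 1/2.
Similarly for Rh via the mother's Rh distribution: P(Rh-) = 1/4.
Independent loci: 1/2 × 1/4 = 1/8.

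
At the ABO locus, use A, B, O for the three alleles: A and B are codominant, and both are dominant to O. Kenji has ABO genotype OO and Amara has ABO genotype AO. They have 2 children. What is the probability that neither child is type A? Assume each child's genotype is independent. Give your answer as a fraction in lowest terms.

1/4

ABO cross OO × AO → 1/2 O, 1/2 A.
So P(type A) = 1/2 per child.
P(not type A) = 1/2 for one child; (1/2)^2 = 1/4.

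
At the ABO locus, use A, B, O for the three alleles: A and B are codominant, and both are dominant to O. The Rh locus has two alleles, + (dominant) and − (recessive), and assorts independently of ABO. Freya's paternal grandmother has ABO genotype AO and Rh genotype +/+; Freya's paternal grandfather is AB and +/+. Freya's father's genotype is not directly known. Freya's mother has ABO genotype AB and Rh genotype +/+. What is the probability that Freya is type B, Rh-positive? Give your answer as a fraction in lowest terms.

Freya's father's ABO genotype from AO × AB: 1/4 AA, 1/4 AB, 1/4 AO, 1/4 BO.
Crossing each possibility with the mother AB and summing P(type B): 1/4·0 + 1/4·1/4 + 1/4·1/4 + 1/4·1/2 = 1/4.
Similarly for Rh via the father's Rh distribution: P(Rh+) = 1.
Independent loci: 1/4 × 1 = 1/4.

1/4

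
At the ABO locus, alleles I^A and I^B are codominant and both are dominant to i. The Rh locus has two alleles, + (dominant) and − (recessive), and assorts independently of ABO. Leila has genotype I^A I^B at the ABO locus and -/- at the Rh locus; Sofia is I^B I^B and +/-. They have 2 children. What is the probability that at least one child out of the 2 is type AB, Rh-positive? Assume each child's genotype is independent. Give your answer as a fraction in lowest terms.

7/16

ABO cross I^A I^B × I^B I^B → 1/2 B, 1/2 AB.
Rh cross -/- × +/- → 1/2 Rh+, 1/2 Rh-; so P(type AB, Rh-positive) = 1/2 × 1/2 = 1/4 per child.
P(none) = (3/4)^2 = 9/16; P(at least one) = 1 − 9/16 = 7/16.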